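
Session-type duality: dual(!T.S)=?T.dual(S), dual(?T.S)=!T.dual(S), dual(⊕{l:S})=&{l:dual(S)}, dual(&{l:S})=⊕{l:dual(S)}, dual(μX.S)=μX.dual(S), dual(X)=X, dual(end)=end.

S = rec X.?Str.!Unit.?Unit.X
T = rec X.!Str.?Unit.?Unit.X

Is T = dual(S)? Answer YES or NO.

rec X | rec X  match (μ self-dual)
  ?Str | !Str  match
    !Unit | ?Unit  match
      ?Unit | ?Unit  ✗ same direction on both sides — not dual

NO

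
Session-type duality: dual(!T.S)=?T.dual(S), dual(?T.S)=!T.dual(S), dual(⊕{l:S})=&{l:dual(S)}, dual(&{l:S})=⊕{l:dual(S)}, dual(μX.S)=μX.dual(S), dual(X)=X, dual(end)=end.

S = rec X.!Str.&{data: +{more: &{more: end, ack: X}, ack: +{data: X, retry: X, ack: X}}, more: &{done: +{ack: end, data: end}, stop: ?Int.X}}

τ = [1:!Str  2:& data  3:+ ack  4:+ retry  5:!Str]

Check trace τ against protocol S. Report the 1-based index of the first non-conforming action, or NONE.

[1] !Str  ✓  state: &{data: +{more: &{more: end, ack: rec X.…}, ack: +{data: rec X.…, retry: rec X.…, ack: rec X.…}}, more: &{done: +{ack: end, data: end}, stop: ?Int.rec X.…}}
[2] & data  ✓  state: +{more: &{more: end, ack: rec X.…}, ack: +{data: rec X.…, retry: rec X.…, ack: rec X.…}}
[3] + ack  ✓  state: +{data: rec X.…, retry: rec X.…, ack: rec X.…}
[4] + retry  ✓  state: rec X.…
[5] !Str  ✓  state: &{data: +{more: &{more: end, ack: rec X.…}, ack: +{data: rec X.…, retry: rec X.…, ack: rec X.…}}, more: &{done: +{ack: end, data: end}, stop: ?Int.rec X.…}}
trace exhausted — no violation

NONE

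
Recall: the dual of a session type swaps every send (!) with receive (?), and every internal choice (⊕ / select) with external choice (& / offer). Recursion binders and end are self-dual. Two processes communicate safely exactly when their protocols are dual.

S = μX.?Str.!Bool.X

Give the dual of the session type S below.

μX = μX  (rec unchanged)
  ?Str = !Str
    !Bool = ?Bool
      dual(X) = X

μX.!Str.?Bool.X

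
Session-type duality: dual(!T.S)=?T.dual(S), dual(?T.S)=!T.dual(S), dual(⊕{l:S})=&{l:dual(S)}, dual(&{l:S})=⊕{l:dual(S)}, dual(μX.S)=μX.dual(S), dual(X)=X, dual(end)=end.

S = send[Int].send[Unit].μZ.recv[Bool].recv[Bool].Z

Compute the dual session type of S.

send[Int] → recv[Int]
  send[Unit] → recv[Unit]
    μZ → μZ  (μ self-dual)
      recv[Bool] → send[Bool]
        recv[Bool] → send[Bool]
          Z ↦ Z

recv[Int].recv[Unit].μZ.send[Bool].send[Bool].Z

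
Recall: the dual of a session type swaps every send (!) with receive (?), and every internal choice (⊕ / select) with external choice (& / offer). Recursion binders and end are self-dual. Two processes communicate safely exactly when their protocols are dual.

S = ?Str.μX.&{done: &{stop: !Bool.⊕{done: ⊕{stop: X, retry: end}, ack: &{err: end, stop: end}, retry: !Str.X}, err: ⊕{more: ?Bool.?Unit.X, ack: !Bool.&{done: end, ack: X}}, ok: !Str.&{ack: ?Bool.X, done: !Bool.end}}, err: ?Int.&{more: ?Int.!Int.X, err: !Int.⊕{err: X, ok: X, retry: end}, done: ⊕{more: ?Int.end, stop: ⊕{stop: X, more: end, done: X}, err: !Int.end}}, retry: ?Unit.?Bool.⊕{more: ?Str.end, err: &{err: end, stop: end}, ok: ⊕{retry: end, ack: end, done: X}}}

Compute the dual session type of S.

?Str = !Str
  μX = μX  (binder kept)
    &{done,err,retry} = ⊕{done,err,retry}  (offer→select)
      • done:
        &{stop,err,ok} = ⊕{stop,err,ok}  (offer→select)
          • stop:
            !Bool = ?Bool
              ⊕{done,ack,retry} = &{done,ack,retry}  (select→offer)
                • done:
                  ⊕{stop,retry} = &{stop,retry}  (select→offer)
                    • stop:
                      X self-dual
                    • retry:
                      end self-dual
                • ack:
                  &{err,stop} = ⊕{err,stop}  (offer→select)
                    • err:
                      end self-dual
                    • stop:
                      end self-dual
                • retry:
                  !Str = ?Str
                    X self-dual
          • err:
            ⊕{more,ack} = &{more,ack}  (select→offer)
              • more:
                ?Bool = !Bool
                  ?Unit = !Unit
                    X self-dual
              • ack:
                !Bool = ?Bool
                  &{done,ack} = ⊕{done,ack}  (offer→select)
                    • done:
                      end self-dual
                    • ack:
                      X self-dual
          • ok:
            !Str = ?Str
              &{ack,done} = ⊕{ack,done}  (offer→select)
                • ack:
                  ?Bool = !Bool
                    X self-dual
                • done:
                  !Bool = ?Bool
                    end self-dual
      • err:
        ?Int = !Int
          &{more,err,done} = ⊕{more,err,done}  (offer→select)
            • more:
              ?Int = !Int
                !Int = ?Int
                  X self-dual
            • err:
              !Int = ?Int
                ⊕{err,ok,retry} = &{err,ok,retry}  (select→offer)
                  • err:
                    X self-dual
                  • ok:
                    X self-dual
                  • retry:
                    end self-dual
            • done:
              ⊕{more,stop,err} = &{more,stop,err}  (select→offer)
                • more:
                  ?Int = !Int
                    end self-dual
                • stop:
                  ⊕{stop,more,done} = &{stop,more,done}  (select→offer)
                    • stop:
                      X self-dual
                    • more:
                      end self-dual
                    • done:
                      X self-dual
                • err:
                  !Int = ?Int
                    end self-dual
      • retry:
        ?Unit = !Unit
          ?Bool = !Bool
            ⊕{more,err,ok} = &{more,err,ok}  (select→offer)
              • more:
                ?Str = !Str
                  end self-dual
              • err:
                &{err,stop} = ⊕{err,stop}  (offer→select)
                  • err:
                    end self-dual
                  • stop:
                    end self-dual
              • ok:
                ⊕{retry,ack,done} = &{retry,ack,done}  (select→offer)
                  • retry:
                    end self-dual
                  • ack:
                    end self-dual
                  • done:
                    X self-dual

!Str.μX.⊕{done: ⊕{stop: ?Bool.&{done: &{stop: X, retry: end}, ack: ⊕{err: end, stop: end}, retry: ?Str.X}, err: &{more: !Bool.!Unit.X, ack: ?Bool.⊕{done: end, ack: X}}, ok: ?Str.⊕{ack: !Bool.X, done: ?Bool.end}}, err: !Int.⊕{more: !Int.?Int.X, err: ?Int.&{err: X, ok: X, retry: end}, done: &{more: !Int.end, stop: &{stop: X, more: end, done: X}, err: ?Int.end}}, retry: !Unit.!Bool.&{more: !Str.end, err: ⊕{err: end, stop: end}, ok: &{retry: end, ack: end, done: X}}}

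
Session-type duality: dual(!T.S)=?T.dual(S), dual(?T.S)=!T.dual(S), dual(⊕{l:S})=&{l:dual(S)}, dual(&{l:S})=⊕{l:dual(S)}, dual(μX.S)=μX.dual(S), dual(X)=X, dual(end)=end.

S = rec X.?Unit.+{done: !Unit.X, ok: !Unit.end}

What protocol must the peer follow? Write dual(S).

rec X.!Unit.&{done: ?Unit.X, ok: ?Unit.end}

rec X = rec X  (μ self-dual)
  ?Unit = !Unit
    +{done,ok} = &{done,ok}  (select→offer)
      case done:
        !Unit = ?Unit
          X self-dual
      case ok:
        !Unit = ?Unit
          end self-dual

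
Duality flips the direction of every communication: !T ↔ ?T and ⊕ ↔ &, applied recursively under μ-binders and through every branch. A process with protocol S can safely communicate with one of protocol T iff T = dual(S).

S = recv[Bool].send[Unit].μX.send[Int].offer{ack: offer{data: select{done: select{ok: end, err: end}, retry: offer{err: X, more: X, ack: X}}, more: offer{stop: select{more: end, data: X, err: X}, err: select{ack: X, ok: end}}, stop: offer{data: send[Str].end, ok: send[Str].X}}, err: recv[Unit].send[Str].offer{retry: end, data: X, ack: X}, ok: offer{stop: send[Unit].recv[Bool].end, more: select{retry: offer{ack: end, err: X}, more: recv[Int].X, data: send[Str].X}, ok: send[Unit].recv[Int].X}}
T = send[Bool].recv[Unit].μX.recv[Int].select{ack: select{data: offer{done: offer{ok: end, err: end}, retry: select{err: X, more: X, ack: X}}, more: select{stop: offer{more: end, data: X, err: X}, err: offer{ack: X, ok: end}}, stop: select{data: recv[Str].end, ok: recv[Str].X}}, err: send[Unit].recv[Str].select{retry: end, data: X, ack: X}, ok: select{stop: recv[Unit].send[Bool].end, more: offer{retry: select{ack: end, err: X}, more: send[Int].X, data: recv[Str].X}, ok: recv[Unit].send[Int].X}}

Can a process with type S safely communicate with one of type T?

recv[Bool] | send[Bool]  ok
  send[Unit] | recv[Unit]  ok
    μX | μX  ok (μ self-dual)
      send[Int] | recv[Int]  ok
        offer{ack,err,ok} | select{ack,err,ok}  ok labels match
          [ack]
            offer{data,more,stop} | select{data,more,stop}  ok labels match
              [data]
                select{done,retry} | offer{done,retry}  ok labels match
                  [done]
                    select{ok,err} | offer{ok,err}  ok labels match
                      [ok]
                        end | end  ok
                      [err]
                        end | end  ok
                  [retry]
                    offer{err,more,ack} | select{err,more,ack}  ok labels match
                      [err]
                        X | X  ok
                      [more]
                        X | X  ok
                      [ack]
                        X | X  ok
              [more]
                offer{stop,err} | select{stop,err}  ok labels match
                  [stop]
                    select{more,data,err} | offer{more,data,err}  ok labels match
                      [more]
                        end | end  ok
                      [data]
                        X | X  ok
                      [err]
                        X | X  ok
                  [err]
                    select{ack,ok} | offer{ack,ok}  ok labels match
                      [ack]
                        X | X  ok
                      [ok]
                        end | end  ok
              [stop]
                offer{data,ok} | select{data,ok}  ok labels match
                  [data]
                    send[Str] | recv[Str]  ok
                      end | end  ok
                  [ok]
                    send[Str] | recv[Str]  ok
                      X | X  ok
          [err]
            recv[Unit] | send[Unit]  ok
              send[Str] | recv[Str]  ok
                offer{retry,data,ack} | select{retry,data,ack}  ok labels match
                  [retry]
                    end | end  ok
                  [data]
                    X | X  ok
                  [ack]
                    X | X  ok
          [ok]
            offer{stop,more,ok} | select{stop,more,ok}  ok labels match
              [stop]
                send[Unit] | recv[Unit]  ok
                  recv[Bool] | send[Bool]  ok
                    end | end  ok
              [more]
                select{retry,more,data} | offer{retry,more,data}  ok labels match
                  [retry]
                    offer{ack,err} | select{ack,err}  ok labels match
                      [ack]
                        end | end  ok
                      [err]
                        X | X  ok
                  [more]
                    recv[Int] | send[Int]  ok
                      X | X  ok
                  [data]
                    send[Str] | recv[Str]  ok
                      X | X  ok
              [ok]
                send[Unit] | recv[Unit]  ok
                  recv[Int] | send[Int]  ok
                    X | X  ok

YES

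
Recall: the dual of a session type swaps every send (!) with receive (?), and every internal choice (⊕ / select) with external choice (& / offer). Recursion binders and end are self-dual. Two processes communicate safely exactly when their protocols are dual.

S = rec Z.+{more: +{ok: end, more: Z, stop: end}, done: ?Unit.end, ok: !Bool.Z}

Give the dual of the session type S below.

rec Z = rec Z  (μ self-dual)
  +{more,done,ok} = &{more,done,ok}  (select→offer)
    case more:
      +{ok,more,stop} = &{ok,more,stop}  (select→offer)
        case ok:
          end self-dual
        case more:
          Z self-dual
        case stop:
          end self-dual
    case done:
      ?Unit = !Unit
        end self-dual
    case ok:
      !Bool = ?Bool
        Z self-dual

rec Z.&{more: &{ok: end, more: Z, stop: end}, done: !Unit.end, ok: ?Bool.Z}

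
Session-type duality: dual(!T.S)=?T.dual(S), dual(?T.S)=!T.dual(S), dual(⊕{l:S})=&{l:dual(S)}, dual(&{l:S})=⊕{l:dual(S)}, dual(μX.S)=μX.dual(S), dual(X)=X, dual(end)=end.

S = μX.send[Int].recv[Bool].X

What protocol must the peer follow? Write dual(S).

μX → μX  (μ self-dual)
  send[Int] → recv[Int]
    recv[Bool] → send[Bool]
      X ↦ X

μX.recv[Int].send[Bool].X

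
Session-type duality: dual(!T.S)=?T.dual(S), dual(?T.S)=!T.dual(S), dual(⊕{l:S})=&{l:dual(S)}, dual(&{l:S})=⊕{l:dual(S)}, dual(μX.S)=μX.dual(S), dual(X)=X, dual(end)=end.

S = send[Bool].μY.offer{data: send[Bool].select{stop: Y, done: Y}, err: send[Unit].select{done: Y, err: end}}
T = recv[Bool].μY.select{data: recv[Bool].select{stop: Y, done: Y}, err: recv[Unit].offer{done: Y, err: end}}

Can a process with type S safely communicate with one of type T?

NO

send[Bool] | recv[Bool]  ok
  μY | μY  ok (binder kept)
    offer{data,err} | select{data,err}  ok label sets agree
      [data]
        send[Bool] | recv[Bool]  ok
          select{stop,done} | select{stop,done}  ✗ choice polarity not flipped — not dual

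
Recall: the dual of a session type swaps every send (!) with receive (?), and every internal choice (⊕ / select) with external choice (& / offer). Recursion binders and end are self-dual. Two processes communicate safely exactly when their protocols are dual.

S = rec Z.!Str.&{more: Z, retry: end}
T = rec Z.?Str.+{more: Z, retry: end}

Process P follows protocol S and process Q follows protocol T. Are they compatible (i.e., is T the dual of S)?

rec Z | rec Z  match (μ self-dual)
  !Str | ?Str  match
    &{more,retry} | +{more,retry}  match same labels
      case more:
        Z | Z  match
      case retry:
        end | end  match

YES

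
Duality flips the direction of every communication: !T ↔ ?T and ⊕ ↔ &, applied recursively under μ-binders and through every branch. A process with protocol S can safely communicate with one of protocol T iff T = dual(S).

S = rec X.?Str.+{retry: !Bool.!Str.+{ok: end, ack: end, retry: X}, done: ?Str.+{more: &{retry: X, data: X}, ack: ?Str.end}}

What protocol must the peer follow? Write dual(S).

rec X.!Str.&{retry: ?Bool.?Str.&{ok: end, ack: end, retry: X}, done: !Str.&{more: +{retry: X, data: X}, ack: !Str.end}}

rec X → rec X  (binder kept)
  ?Str → !Str
    +{retry,done} → &{retry,done}  (⊕→&)
      • retry:
        !Bool → ?Bool
          !Str → ?Str
            +{ok,ack,retry} → &{ok,ack,retry}  (⊕→&)
              • ok:
                dual(end) = end
              • ack:
                dual(end) = end
              • retry:
                dual(X) = X
      • done:
        ?Str → !Str
          +{more,ack} → &{more,ack}  (⊕→&)
            • more:
              &{retry,data} → +{retry,data}  (offer→select)
                • retry:
                  dual(X) = X
                • data:
                  dual(X) = X
            • ack:
              ?Str → !Str
                dual(end) = end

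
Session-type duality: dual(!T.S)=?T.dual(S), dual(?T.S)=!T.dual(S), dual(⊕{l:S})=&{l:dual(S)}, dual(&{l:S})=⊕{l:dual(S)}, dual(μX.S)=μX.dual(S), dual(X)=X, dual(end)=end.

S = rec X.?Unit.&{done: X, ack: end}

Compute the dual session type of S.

rec X = rec X  (μ self-dual)
  ?Unit = !Unit
    &{done,ack} = +{done,ack}  (offer→select)
      [done]
        dual(X) = X
      [ack]
        dual(end) = end

rec X.!Unit.+{done: X, ack: end}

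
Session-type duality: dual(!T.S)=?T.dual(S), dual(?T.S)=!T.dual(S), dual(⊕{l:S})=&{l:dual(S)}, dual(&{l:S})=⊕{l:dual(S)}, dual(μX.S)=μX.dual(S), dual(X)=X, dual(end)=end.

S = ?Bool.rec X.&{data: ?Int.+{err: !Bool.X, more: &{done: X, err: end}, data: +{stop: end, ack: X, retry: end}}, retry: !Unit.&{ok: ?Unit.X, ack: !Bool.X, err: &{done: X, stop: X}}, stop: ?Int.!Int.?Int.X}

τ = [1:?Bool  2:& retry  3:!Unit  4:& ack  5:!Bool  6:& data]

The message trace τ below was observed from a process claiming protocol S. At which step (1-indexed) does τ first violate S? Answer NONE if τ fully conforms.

NONE

@1 ?Bool  ok  now at rec X.…
@2 & retry  ok  now at !Unit.&{ok: ?Unit.rec X.…, ack: !Bool.rec X.…, err: &{done: rec X.…, stop: rec X.…}}
@3 !Unit  ok  now at &{ok: ?Unit.rec X.…, ack: !Bool.rec X.…, err: &{done: rec X.…, stop: rec X.…}}
@4 & ack  ok  now at !Bool.rec X.…
@5 !Bool  ok  now at rec X.…
@6 & data  ok  now at ?Int.+{err: !Bool.rec X.…, more: &{done: rec X.…, err: end}, data: +{stop: end, ack: rec X.…, retry: end}}
all 6 steps conform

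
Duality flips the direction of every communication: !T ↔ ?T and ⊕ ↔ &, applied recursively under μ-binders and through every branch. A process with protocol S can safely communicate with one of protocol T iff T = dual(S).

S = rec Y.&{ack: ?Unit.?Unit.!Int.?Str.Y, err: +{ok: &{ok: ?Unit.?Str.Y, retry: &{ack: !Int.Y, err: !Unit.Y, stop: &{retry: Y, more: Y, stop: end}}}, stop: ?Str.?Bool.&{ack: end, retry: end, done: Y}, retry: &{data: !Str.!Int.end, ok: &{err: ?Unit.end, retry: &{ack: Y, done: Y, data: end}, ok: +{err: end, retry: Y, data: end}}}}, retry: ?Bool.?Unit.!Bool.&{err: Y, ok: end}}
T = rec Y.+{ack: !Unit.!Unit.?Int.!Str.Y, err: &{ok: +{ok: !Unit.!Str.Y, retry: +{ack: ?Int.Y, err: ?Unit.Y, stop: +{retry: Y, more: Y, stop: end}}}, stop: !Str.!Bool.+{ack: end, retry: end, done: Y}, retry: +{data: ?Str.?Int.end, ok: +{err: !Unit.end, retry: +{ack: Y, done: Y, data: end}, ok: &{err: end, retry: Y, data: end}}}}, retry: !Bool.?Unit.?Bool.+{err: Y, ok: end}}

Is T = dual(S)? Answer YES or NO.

NO

rec Y vs rec Y  match (rec unchanged)
  &{ack,err,retry} vs +{ack,err,retry}  match label sets agree
    • ack:
      ?Unit vs !Unit  match
        ?Unit vs !Unit  match
          !Int vs ?Int  match
            ?Str vs !Str  match
              Y vs Y  match
    • err:
      +{ok,stop,retry} vs &{ok,stop,retry}  match label sets agree
        • ok:
          &{ok,retry} vs +{ok,retry}  match label sets agree
            • ok:
              ?Unit vs !Unit  match
                ?Str vs !Str  match
                  Y vs Y  match
            • retry:
              &{ack,err,stop} vs +{ack,err,stop}  match label sets agree
                • ack:
                  !Int vs ?Int  match
                    Y vs Y  match
                • err:
                  !Unit vs ?Unit  match
                    Y vs Y  match
                • stop:
                  &{retry,more,stop} vs +{retry,more,stop}  match label sets agree
                    • retry:
                      Y vs Y  match
                    • more:
                      Y vs Y  match
                    • stop:
                      end vs end  match
        • stop:
          ?Str vs !Str  match
            ?Bool vs !Bool  match
              &{ack,retry,done} vs +{ack,retry,done}  match label sets agree
                • ack:
                  end vs end  match
                • retry:
                  end vs end  match
                • done:
                  Y vs Y  match
        • retry:
          &{data,ok} vs +{data,ok}  match label sets agree
            • data:
              !Str vs ?Str  match
                !Int vs ?Int  match
                  end vs end  match
            • ok:
              &{err,retry,ok} vs +{err,retry,ok}  match label sets agree
                • err:
                  ?Unit vs !Unit  match
                    end vs end  match
                • retry:
                  &{ack,done,data} vs +{ack,done,data}  match label sets agree
                    • ack:
                      Y vs Y  match
                    • done:
                      Y vs Y  match
                    • data:
                      end vs end  match
                • ok:
                  +{err,retry,data} vs &{err,retry,data}  match label sets agree
                    • err:
                      end vs end  match
                    • retry:
                      Y vs Y  match
                    • data:
                      end vs end  match
    • retry:
      ?Bool vs !Bool  match
        ?Unit vs ?Unit  ✗ same direction on both sides — not dual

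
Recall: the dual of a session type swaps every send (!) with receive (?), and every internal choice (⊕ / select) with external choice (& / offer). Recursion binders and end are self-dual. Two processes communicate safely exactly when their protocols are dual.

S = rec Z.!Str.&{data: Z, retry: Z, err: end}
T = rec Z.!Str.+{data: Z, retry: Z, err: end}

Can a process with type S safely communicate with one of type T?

rec Z | rec Z  ok (μ self-dual)
  !Str | !Str  ✗ same direction on both sides — not dual

NO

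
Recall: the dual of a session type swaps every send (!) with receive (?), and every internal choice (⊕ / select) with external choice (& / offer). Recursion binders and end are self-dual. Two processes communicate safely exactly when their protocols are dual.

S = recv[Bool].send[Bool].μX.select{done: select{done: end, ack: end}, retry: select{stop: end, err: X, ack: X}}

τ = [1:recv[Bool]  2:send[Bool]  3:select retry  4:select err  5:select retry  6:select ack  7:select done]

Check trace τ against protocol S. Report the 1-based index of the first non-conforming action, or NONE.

step 1: recv[Bool]  ok  cont: send[Bool].μX.…
step 2: send[Bool]  ok  cont: μX.…
step 3: select retry  ok  cont: select{stop: end, err: μX.…, ack: μX.…}
step 4: select err  ok  cont: μX.…
step 5: select retry  ok  cont: select{stop: end, err: μX.…, ack: μX.…}
step 6: select ack  ok  cont: μX.…
step 7: select done  ok  cont: select{done: end, ack: end}
τ conforms to S (length 7)

NONE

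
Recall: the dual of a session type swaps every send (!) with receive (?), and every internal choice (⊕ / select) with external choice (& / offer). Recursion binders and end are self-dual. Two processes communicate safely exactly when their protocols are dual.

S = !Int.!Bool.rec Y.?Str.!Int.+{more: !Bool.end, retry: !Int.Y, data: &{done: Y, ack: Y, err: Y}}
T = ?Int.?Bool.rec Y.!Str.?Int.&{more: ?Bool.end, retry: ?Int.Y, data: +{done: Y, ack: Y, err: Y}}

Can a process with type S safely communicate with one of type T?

YES

!Int ‖ ?Int  ✓
  !Bool ‖ ?Bool  ✓
    rec Y ‖ rec Y  ✓ (rec unchanged)
      ?Str ‖ !Str  ✓
        !Int ‖ ?Int  ✓
          +{more,retry,data} ‖ &{more,retry,data}  ✓ same labels
            • more:
              !Bool ‖ ?Bool  ✓
                end ‖ end  ✓
            • retry:
              !Int ‖ ?Int  ✓
                Y ‖ Y  ✓
            • data:
              &{done,ack,err} ‖ +{done,ack,err}  ✓ same labels
                • done:
                  Y ‖ Y  ✓
                • ack:
                  Y ‖ Y  ✓
                • err:
                  Y ‖ Y  ✓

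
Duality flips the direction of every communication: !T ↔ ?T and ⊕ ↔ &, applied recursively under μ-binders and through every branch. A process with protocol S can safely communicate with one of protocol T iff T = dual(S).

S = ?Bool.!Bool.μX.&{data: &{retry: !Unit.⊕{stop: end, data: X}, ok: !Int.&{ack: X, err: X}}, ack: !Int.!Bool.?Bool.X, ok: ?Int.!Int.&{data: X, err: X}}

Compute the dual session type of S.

?Bool → !Bool
  !Bool → ?Bool
    μX → μX  (μ self-dual)
      &{data,ack,ok} → ⊕{data,ack,ok}  (external→internal)
        • data:
          &{retry,ok} → ⊕{retry,ok}  (external→internal)
            • retry:
              !Unit → ?Unit
                ⊕{stop,data} → &{stop,data}  (select→offer)
                  • stop:
                    dual(end) = end
                  • data:
                    dual(X) = X
            • ok:
              !Int → ?Int
                &{ack,err} → ⊕{ack,err}  (external→internal)
                  • ack:
                    dual(X) = X
                  • err:
                    dual(X) = X
        • ack:
          !Int → ?Int
            !Bool → ?Bool
              ?Bool → !Bool
                dual(X) = X
        • ok:
          ?Int → !Int
            !Int → ?Int
              &{data,err} → ⊕{data,err}  (external→internal)
                • data:
                  dual(X) = X
                • err:
                  dual(X) = X

!Bool.?Bool.μX.⊕{data: ⊕{retry: ?Unit.&{stop: end, data: X}, ok: ?Int.⊕{ack: X, err: X}}, ack: ?Int.?Bool.!Bool.X, ok: !Int.?Int.⊕{data: X, err: X}}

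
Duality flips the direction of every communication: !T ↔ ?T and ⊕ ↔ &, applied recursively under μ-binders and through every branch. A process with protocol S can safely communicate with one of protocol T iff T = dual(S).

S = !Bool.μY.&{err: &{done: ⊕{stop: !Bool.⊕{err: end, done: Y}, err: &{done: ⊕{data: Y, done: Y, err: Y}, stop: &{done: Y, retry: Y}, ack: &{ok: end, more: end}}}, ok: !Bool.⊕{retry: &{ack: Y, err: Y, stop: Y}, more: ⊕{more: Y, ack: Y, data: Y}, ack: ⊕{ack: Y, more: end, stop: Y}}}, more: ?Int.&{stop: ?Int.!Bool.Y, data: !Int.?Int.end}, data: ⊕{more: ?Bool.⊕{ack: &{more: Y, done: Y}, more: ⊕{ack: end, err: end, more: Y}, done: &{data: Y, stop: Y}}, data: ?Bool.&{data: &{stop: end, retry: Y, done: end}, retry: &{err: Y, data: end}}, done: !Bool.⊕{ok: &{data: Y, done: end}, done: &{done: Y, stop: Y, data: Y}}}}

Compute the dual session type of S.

!Bool ↦ ?Bool
  μY ↦ μY  (binder kept)
    &{err,more,data} ↦ ⊕{err,more,data}  (&→⊕)
      • err:
        &{done,ok} ↦ ⊕{done,ok}  (&→⊕)
          • done:
            ⊕{stop,err} ↦ &{stop,err}  (⊕→&)
              • stop:
                !Bool ↦ ?Bool
                  ⊕{err,done} ↦ &{err,done}  (⊕→&)
                    • err:
                      dual(end) = end
                    • done:
                      dual(Y) = Y
              • err:
                &{done,stop,ack} ↦ ⊕{done,stop,ack}  (&→⊕)
                  • done:
                    ⊕{data,done,err} ↦ &{data,done,err}  (⊕→&)
                      • data:
                        dual(Y) = Y
                      • done:
                        dual(Y) = Y
                      • err:
                        dual(Y) = Y
                  • stop:
                    &{done,retry} ↦ ⊕{done,retry}  (&→⊕)
                      • done:
                        dual(Y) = Y
                      • retry:
                        dual(Y) = Y
                  • ack:
                    &{ok,more} ↦ ⊕{ok,more}  (&→⊕)
                      • ok:
                        dual(end) = end
                      • more:
                        dual(end) = end
          • ok:
            !Bool ↦ ?Bool
              ⊕{retry,more,ack} ↦ &{retry,more,ack}  (⊕→&)
                • retry:
                  &{ack,err,stop} ↦ ⊕{ack,err,stop}  (&→⊕)
                    • ack:
                      dual(Y) = Y
                    • err:
                      dual(Y) = Y
                    • stop:
                      dual(Y) = Y
                • more:
                  ⊕{more,ack,data} ↦ &{more,ack,data}  (⊕→&)
                    • more:
                      dual(Y) = Y
                    • ack:
                      dual(Y) = Y
                    • data:
                      dual(Y) = Y
                • ack:
                  ⊕{ack,more,stop} ↦ &{ack,more,stop}  (⊕→&)
                    • ack:
                      dual(Y) = Y
                    • more:
                      dual(end) = end
                    • stop:
                      dual(Y) = Y
      • more:
        ?Int ↦ !Int
          &{stop,data} ↦ ⊕{stop,data}  (&→⊕)
            • stop:
              ?Int ↦ !Int
                !Bool ↦ ?Bool
                  dual(Y) = Y
            • data:
              !Int ↦ ?Int
                ?Int ↦ !Int
                  dual(end) = end
      • data:
        ⊕{more,data,done} ↦ &{more,data,done}  (⊕→&)
          • more:
            ?Bool ↦ !Bool
              ⊕{ack,more,done} ↦ &{ack,more,done}  (⊕→&)
                • ack:
                  &{more,done} ↦ ⊕{more,done}  (&→⊕)
                    • more:
                      dual(Y) = Y
                    • done:
                      dual(Y) = Y
                • more:
                  ⊕{ack,err,more} ↦ &{ack,err,more}  (⊕→&)
                    • ack:
                      dual(end) = end
                    • err:
                      dual(end) = end
                    • more:
                      dual(Y) = Y
                • done:
                  &{data,stop} ↦ ⊕{data,stop}  (&→⊕)
                    • data:
                      dual(Y) = Y
                    • stop:
                      dual(Y) = Y
          • data:
            ?Bool ↦ !Bool
              &{data,retry} ↦ ⊕{data,retry}  (&→⊕)
                • data:
                  &{stop,retry,done} ↦ ⊕{stop,retry,done}  (&→⊕)
                    • stop:
                      dual(end) = end
                    • retry:
                      dual(Y) = Y
                    • done:
                      dual(end) = end
                • retry:
                  &{err,data} ↦ ⊕{err,data}  (&→⊕)
                    • err:
                      dual(Y) = Y
                    • data:
                      dual(end) = end
          • done:
            !Bool ↦ ?Bool
              ⊕{ok,done} ↦ &{ok,done}  (⊕→&)
                • ok:
                  &{data,done} ↦ ⊕{data,done}  (&→⊕)
                    • data:
                      dual(Y) = Y
                    • done:
                      dual(end) = end
                • done:
                  &{done,stop,data} ↦ ⊕{done,stop,data}  (&→⊕)
                    • done:
                      dual(Y) = Y
                    • stop:
                      dual(Y) = Y
                    • data:
                      dual(Y) = Y

?Bool.μY.⊕{err: ⊕{done: &{stop: ?Bool.&{err: end, done: Y}, err: ⊕{done: &{data: Y, done: Y, err: Y}, stop: ⊕{done: Y, retry: Y}, ack: ⊕{ok: end, more: end}}}, ok: ?Bool.&{retry: ⊕{ack: Y, err: Y, stop: Y}, more: &{more: Y, ack: Y, data: Y}, ack: &{ack: Y, more: end, stop: Y}}}, more: !Int.⊕{stop: !Int.?Bool.Y, data: ?Int.!Int.end}, data: &{more: !Bool.&{ack: ⊕{more: Y, done: Y}, more: &{ack: end, err: end, more: Y}, done: ⊕{data: Y, stop: Y}}, data: !Bool.⊕{data: ⊕{stop: end, retry: Y, done: end}, retry: ⊕{err: Y, data: end}}, done: ?Bool.&{ok: ⊕{data: Y, done: end}, done: ⊕{done: Y, stop: Y, data: Y}}}}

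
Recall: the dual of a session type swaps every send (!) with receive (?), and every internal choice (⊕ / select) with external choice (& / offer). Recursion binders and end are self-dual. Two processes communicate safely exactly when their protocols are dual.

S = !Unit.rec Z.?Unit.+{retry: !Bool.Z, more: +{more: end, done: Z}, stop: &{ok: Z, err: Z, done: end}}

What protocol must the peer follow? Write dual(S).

!Unit = ?Unit
  rec Z = rec Z  (μ self-dual)
    ?Unit = !Unit
      +{retry,more,stop} = &{retry,more,stop}  (⊕→&)
        case retry:
          !Bool = ?Bool
            dual(Z) = Z
        case more:
          +{more,done} = &{more,done}  (⊕→&)
            case more:
              dual(end) = end
            case done:
              dual(Z) = Z
        case stop:
          &{ok,err,done} = +{ok,err,done}  (offer→select)
            case ok:
              dual(Z) = Z
            case err:
              dual(Z) = Z
            case done:
              dual(end) = end

?Unit.rec Z.!Unit.&{retry: ?Bool.Z, more: &{more: end, done: Z}, stop: +{ok: Z, err: Z, done: end}}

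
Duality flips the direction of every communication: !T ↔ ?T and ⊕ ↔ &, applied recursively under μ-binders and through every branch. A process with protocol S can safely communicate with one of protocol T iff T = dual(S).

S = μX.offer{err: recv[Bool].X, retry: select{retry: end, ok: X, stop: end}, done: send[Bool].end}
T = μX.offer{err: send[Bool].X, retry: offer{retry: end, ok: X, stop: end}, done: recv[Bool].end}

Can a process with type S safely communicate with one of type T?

μX ‖ μX  match (binder kept)
  offer{err,retry,done} ‖ offer{err,retry,done}  ✗ choice polarity not flipped — not dual

NO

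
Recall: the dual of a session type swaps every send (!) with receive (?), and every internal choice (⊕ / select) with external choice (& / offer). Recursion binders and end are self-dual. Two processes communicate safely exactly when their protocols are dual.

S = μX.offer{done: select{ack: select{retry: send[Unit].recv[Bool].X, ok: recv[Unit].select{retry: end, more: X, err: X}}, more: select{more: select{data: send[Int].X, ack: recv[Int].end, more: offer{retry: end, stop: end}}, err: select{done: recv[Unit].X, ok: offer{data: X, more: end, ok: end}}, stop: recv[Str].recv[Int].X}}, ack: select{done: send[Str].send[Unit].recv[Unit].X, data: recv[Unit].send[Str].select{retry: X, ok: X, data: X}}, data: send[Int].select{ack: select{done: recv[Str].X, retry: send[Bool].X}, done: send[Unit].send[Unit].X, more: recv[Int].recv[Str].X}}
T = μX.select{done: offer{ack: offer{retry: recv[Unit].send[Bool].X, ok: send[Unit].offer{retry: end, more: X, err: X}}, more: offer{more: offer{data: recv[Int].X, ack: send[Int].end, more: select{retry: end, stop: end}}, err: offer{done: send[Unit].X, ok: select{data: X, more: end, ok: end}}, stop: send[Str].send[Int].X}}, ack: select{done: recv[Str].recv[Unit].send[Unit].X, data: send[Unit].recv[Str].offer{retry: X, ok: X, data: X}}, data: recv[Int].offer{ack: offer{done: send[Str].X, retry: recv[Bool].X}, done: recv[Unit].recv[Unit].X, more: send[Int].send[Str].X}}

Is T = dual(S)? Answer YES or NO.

NO

μX | μX  ✓ (binder kept)
  offer{done,ack,data} | select{done,ack,data}  ✓ same labels
    case done:
      select{ack,more} | offer{ack,more}  ✓ same labels
        case ack:
          select{retry,ok} | offer{retry,ok}  ✓ same labels
            case retry:
              send[Unit] | recv[Unit]  ✓
                recv[Bool] | send[Bool]  ✓
                  X | X  ✓
            case ok:
              recv[Unit] | send[Unit]  ✓
                select{retry,more,err} | offer{retry,more,err}  ✓ same labels
                  case retry:
                    end | end  ✓
                  case more:
                    X | X  ✓
                  case err:
                    X | X  ✓
        case more:
          select{more,err,stop} | offer{more,err,stop}  ✓ same labels
            case more:
              select{data,ack,more} | offer{data,ack,more}  ✓ same labels
                case data:
                  send[Int] | recv[Int]  ✓
                    X | X  ✓
                case ack:
                  recv[Int] | send[Int]  ✓
                    end | end  ✓
                case more:
                  offer{retry,stop} | select{retry,stop}  ✓ same labels
                    case retry:
                      end | end  ✓
                    case stop:
                      end | end  ✓
            case err:
              select{done,ok} | offer{done,ok}  ✓ same labels
                case done:
                  recv[Unit] | send[Unit]  ✓
                    X | X  ✓
                case ok:
                  offer{data,more,ok} | select{data,more,ok}  ✓ same labels
                    case data:
                      X | X  ✓
                    case more:
                      end | end  ✓
                    case ok:
                      end | end  ✓
            case stop:
              recv[Str] | send[Str]  ✓
                recv[Int] | send[Int]  ✓
                  X | X  ✓
    case ack:
      select{done,data} | select{done,data}  ✗ choice polarity not flipped — not dual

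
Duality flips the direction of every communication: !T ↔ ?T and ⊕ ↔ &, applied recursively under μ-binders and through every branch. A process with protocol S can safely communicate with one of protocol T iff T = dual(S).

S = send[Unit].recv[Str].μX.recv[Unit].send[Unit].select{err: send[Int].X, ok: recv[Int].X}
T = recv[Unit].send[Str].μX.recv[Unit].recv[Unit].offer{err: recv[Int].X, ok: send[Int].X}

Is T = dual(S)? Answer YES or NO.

send[Unit] ‖ recv[Unit]  ok
  recv[Str] ‖ send[Str]  ok
    μX ‖ μX  ok (μ self-dual)
      recv[Unit] ‖ recv[Unit]  ✗ same direction on both sides — not dual

NO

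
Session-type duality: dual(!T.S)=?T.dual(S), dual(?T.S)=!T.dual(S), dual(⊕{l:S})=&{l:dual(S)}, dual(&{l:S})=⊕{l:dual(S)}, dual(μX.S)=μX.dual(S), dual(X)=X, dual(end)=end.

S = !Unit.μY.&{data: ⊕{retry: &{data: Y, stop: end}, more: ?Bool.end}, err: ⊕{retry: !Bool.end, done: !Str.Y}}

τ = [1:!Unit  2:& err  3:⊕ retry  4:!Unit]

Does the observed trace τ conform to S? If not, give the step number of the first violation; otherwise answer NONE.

4

[1] !Unit  ✓  now at μY.…
[2] & err  ✓  now at ⊕{retry: !Bool.end, done: !Str.μY.…}
[3] ⊕ retry  ✓  now at !Bool.end
[4] got !Unit, protocol expects !Bool  ✗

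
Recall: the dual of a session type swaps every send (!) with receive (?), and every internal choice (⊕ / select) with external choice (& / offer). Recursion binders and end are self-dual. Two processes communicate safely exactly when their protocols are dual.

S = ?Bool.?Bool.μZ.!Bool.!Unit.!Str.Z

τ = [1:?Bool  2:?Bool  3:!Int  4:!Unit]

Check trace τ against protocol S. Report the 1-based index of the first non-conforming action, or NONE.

[1] ?Bool  ✓  residual = ?Bool.μZ.…
[2] ?Bool  ✓  residual = μZ.…
[3] got !Int, protocol expects !Bool  ✗

3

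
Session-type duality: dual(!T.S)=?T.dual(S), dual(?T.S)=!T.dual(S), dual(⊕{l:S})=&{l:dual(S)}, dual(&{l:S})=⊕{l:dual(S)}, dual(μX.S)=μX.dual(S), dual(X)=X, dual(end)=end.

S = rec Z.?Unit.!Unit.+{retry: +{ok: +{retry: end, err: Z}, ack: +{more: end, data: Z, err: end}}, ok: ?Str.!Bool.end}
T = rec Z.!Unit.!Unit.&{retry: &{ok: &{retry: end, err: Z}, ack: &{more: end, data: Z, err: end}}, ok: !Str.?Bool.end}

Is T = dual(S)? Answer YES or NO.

rec Z vs rec Z  ok (μ self-dual)
  ?Unit vs !Unit  ok
    !Unit vs !Unit  ✗ same direction on both sides — not dual

NO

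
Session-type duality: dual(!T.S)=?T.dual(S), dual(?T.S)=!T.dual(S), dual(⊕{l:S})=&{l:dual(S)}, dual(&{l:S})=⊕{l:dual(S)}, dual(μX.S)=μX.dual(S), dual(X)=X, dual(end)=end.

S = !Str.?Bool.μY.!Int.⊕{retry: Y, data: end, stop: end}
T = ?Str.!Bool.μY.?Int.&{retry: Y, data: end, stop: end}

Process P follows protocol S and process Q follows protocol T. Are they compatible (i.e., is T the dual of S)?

!Str | ?Str  ok
  ?Bool | !Bool  ok
    μY | μY  ok (μ self-dual)
      !Int | ?Int  ok
        ⊕{retry,data,stop} | &{retry,data,stop}  ok label sets agree
          [retry]
            Y | Y  ok
          [data]
            end | end  ok
          [stop]
            end | end  ok

YES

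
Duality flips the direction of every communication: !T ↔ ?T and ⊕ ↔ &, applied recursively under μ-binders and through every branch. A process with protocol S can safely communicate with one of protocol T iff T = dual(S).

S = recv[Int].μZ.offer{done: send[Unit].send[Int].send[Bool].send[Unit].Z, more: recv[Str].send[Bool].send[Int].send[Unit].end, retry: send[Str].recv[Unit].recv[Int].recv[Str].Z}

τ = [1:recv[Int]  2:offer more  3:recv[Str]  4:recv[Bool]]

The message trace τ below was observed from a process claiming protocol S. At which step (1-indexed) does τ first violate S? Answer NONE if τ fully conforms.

[1] recv[Int]  ok  now at μZ.…
[2] offer more  ok  now at recv[Str].send[Bool].send[Int].send[Unit].end
[3] recv[Str]  ok  now at send[Bool].send[Int].send[Unit].end
[4] got recv[Bool], protocol expects send[Bool]  ✗

4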